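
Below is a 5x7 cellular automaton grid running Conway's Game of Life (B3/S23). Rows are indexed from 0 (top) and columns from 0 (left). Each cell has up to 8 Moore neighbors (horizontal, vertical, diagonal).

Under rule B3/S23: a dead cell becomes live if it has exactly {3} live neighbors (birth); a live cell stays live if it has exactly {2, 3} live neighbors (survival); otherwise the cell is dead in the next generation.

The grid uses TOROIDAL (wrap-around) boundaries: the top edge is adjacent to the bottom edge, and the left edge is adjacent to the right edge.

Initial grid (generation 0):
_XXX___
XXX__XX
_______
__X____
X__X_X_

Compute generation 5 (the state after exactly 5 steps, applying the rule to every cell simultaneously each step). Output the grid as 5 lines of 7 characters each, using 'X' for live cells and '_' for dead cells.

Simulating step by step:
Generation 0 (given above): 12 live cells
Generation 1: 10 live cells
___X_X_
X__X__X
X_X___X
_______
___XX__
Generation 2: 16 live cells
__XX_XX
XXXXXX_
XX____X
___X___
___XX__
Generation 3: 9 live cells
X_____X
_______
_____XX
X_XXX__
_____X_
Generation 4: 14 live cells
______X
X____X_
___XXXX
___XX__
XX_XXX_
Generation 5: 10 live cells
(generation 5 grid is the final answer)

Answer: _X_____
X______
___X__X
X______
X_XX_XX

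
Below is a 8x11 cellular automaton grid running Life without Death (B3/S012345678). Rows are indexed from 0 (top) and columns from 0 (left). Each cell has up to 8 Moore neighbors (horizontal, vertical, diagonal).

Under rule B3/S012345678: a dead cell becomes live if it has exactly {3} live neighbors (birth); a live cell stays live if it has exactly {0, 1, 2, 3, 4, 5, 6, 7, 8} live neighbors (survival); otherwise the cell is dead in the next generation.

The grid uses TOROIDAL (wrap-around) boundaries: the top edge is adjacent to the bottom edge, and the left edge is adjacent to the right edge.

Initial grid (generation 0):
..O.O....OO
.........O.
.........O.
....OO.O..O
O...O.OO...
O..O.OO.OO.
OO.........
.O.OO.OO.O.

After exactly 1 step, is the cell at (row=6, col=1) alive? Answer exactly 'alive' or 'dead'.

Answer: alive

Derivation:
Simulating step by step:
Generation 0 (given above): 28 live cells
Generation 1: 40 live cells
..O.OO...OO
........OO.
........OOO
....OO.OO.O
O..OO.OO.O.
O..OOOO.OO.
OO.O.....O.
.O.OOOOOOO.

Cell (6,1) at generation 1: 1 -> alive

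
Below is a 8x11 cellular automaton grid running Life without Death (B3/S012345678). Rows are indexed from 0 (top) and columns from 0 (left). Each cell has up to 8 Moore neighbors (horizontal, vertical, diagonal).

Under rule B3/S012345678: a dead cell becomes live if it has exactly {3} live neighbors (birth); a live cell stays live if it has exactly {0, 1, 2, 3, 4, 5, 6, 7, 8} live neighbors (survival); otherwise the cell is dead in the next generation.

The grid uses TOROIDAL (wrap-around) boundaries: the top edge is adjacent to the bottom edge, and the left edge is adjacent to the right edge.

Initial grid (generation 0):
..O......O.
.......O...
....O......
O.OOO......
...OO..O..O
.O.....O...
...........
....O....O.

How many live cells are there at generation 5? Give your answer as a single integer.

Answer: 55

Derivation:
Simulating step by step:
Generation 0 (given above): 16 live cells
Generation 1: 20 live cells
..O.....OO.
.......O...
....O......
O.OOOO.....
OO.OO..O..O
.O.....O...
...........
....O....O.
Generation 2: 27 live cells
..O.....OO.
.......OO..
....OO.....
O.OOOO....O
OO.OOOOO..O
.OO....O...
...........
....O...OO.
Generation 3: 33 live cells
..O.....OO.
.......OOO.
....OOO....
O.OOOO....O
OO.OOOOO..O
.OOOOO.O...
........O..
....O...OO.
Generation 4: 47 live cells
..O.....OOO
.....OOOOO.
....OOOOOOO
O.OOOO.O..O
OO.OOOOO..O
.OOOOO.OO..
..O..O.OOO.
....O..OOO.
Generation 5: 55 live cells
..O..O..OOO
....OOOOOO.
O...OOOOOOO
O.OOOO.O..O
OO.OOOOO.OO
.OOOOO.OO.O
.OO..O.OOO.
...OO.OOOO.
Population at generation 5: 55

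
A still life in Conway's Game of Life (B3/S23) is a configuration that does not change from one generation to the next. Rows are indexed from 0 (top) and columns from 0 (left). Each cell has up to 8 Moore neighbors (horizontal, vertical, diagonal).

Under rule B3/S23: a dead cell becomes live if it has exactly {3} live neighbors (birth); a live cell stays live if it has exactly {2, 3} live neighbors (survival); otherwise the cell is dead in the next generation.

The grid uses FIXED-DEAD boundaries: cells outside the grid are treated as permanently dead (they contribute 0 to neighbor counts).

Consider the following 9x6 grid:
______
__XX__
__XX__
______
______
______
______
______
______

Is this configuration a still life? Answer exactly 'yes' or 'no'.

Compute generation 1 and compare to generation 0 (given above):
Generation 1:
______
__XX__
__XX__
______
______
______
______
______
______
The grids are IDENTICAL -> still life.

Answer: yes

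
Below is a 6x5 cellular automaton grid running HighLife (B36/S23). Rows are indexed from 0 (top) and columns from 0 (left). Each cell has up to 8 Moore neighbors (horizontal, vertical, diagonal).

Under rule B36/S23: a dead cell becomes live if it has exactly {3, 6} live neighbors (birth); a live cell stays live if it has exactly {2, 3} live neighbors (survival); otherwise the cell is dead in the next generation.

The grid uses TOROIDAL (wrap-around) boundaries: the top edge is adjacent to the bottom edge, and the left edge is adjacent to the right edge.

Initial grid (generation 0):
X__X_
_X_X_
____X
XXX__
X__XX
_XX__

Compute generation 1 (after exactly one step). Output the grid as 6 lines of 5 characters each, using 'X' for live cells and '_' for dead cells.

Simulating step by step:
Generation 0 (given above): 13 live cells
Generation 1: 15 live cells
(generation 1 grid is the final answer)

Answer: X__XX
X_XX_
___XX
_XX__
_X_XX
_XX__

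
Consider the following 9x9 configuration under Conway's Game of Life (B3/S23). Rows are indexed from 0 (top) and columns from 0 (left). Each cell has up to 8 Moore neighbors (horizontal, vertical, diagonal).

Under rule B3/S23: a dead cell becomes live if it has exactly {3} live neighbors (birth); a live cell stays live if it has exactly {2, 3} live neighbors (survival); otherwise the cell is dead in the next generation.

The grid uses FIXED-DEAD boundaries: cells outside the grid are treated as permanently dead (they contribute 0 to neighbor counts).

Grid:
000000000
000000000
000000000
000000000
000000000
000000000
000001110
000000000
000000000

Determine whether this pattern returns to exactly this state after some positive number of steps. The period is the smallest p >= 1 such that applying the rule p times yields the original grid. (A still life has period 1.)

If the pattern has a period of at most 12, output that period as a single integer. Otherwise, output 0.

Answer: 2

Derivation:
Simulating and comparing each generation to the original:
Gen 0 (original, given above): 3 live cells
Gen 1: 3 live cells, differs from original
Gen 2: 3 live cells, MATCHES original -> period = 2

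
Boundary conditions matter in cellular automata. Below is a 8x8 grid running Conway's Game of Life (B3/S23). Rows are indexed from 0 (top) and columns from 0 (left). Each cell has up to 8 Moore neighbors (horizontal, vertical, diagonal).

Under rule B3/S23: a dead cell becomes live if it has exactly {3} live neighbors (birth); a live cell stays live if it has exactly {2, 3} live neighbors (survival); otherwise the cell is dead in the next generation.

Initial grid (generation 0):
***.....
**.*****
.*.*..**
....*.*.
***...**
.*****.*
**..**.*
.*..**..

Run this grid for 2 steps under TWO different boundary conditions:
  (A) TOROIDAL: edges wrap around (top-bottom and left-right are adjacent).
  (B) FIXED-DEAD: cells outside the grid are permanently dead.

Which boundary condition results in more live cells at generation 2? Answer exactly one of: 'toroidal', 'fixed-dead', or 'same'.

Answer: fixed-dead

Derivation:
Under TOROIDAL boundary, generation 2:
........
..***...
...*....
..*.....
........
........
....**.*
....****
Population = 12

Under FIXED-DEAD boundary, generation 2:
..*...*.
*.......
**.*....
*.*.....
........
........
**...**.
**...*..
Population = 15

Comparison: toroidal=12, fixed-dead=15 -> fixed-dead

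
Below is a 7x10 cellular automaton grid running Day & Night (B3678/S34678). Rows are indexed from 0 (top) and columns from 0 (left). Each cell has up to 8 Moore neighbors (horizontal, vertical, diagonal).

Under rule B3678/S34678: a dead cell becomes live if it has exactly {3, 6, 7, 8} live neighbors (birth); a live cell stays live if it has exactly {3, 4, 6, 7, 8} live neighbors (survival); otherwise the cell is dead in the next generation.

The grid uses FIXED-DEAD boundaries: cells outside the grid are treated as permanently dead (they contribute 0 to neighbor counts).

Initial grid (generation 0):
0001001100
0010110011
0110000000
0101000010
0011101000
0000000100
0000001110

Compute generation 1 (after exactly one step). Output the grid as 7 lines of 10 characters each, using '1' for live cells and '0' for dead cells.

Simulating step by step:
Generation 0 (given above): 21 live cells
Generation 1: 24 live cells
(generation 1 grid is the final answer)

Answer: 0000110010
0110001100
0110100011
0111100000
0011000100
0001010110
0000000100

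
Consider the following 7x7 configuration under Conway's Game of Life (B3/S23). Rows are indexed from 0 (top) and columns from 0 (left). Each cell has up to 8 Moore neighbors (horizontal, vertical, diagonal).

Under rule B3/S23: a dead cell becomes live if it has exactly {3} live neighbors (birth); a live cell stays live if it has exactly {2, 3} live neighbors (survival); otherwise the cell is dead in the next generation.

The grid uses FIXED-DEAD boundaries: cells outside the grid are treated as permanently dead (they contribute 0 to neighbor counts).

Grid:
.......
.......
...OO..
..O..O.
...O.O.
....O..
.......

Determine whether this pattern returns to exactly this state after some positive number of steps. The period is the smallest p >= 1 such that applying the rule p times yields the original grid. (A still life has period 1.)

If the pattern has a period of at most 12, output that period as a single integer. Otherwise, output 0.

Answer: 1

Derivation:
Simulating and comparing each generation to the original:
Gen 0 (original, given above): 7 live cells
Gen 1: 7 live cells, MATCHES original -> period = 1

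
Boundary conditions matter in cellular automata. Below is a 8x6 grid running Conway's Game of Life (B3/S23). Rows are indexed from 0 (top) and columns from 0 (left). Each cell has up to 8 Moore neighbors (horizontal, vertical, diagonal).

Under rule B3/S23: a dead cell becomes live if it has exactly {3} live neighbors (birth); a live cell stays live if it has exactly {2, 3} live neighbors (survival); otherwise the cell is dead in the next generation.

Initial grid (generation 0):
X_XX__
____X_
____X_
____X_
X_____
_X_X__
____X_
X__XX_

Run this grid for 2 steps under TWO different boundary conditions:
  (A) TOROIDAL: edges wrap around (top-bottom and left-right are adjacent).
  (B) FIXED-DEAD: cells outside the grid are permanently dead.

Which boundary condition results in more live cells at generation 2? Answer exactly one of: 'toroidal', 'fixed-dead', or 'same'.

Answer: toroidal

Derivation:
Under TOROIDAL boundary, generation 2:
XXX_XX
X_X__X
X__X__
_____X
______
______
_XX_XX
X___XX
Population = 18

Under FIXED-DEAD boundary, generation 2:
______
_____X
___XXX
____X_
______
______
____X_
___XX_
Population = 8

Comparison: toroidal=18, fixed-dead=8 -> toroidal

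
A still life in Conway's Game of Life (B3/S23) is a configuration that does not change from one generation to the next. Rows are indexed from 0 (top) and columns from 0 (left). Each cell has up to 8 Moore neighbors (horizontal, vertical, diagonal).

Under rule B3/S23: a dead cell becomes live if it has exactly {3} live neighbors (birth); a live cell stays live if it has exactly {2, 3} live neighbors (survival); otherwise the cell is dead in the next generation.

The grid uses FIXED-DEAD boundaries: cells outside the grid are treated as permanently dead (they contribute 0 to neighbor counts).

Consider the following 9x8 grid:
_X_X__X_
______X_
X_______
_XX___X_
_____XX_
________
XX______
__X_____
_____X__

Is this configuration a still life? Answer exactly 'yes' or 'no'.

Answer: no

Derivation:
Compute generation 1 and compare to generation 0 (given above):
Generation 1:
________
________
_X______
_X___XX_
_____XX_
________
_X______
_X______
________
Cell (0,1) differs: gen0=1 vs gen1=0 -> NOT a still life.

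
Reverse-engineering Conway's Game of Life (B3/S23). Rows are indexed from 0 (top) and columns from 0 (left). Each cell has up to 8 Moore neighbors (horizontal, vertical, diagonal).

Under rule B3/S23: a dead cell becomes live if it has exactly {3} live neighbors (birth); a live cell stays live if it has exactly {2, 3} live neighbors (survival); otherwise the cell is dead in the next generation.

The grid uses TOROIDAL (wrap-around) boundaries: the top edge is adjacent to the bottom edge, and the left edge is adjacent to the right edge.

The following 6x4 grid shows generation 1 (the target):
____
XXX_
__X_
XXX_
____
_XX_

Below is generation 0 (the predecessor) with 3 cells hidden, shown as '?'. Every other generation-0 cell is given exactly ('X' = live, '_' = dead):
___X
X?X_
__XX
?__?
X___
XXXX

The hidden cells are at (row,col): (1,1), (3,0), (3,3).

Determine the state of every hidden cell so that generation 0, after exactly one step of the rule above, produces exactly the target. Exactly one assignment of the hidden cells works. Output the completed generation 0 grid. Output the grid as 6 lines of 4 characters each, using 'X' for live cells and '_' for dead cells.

Hidden generation-0 cells (in order): (1,1), (3,0), (3,3).
A hidden cell only influences target cells in its own 3x3 neighborhood. Try each of the 2^3 = 8 assignments, step the completed generation 0 forward once under B3/S23, and compare with the target:
  (1,1)=_ (3,0)=_ (3,3)=_ -> step gives (2,1)='X' but target has '_' -> reject
  (1,1)=_ (3,0)=_ (3,3)=X -> step gives (2,0)='X' but target has '_' -> reject
  (1,1)=_ (3,0)=X (3,3)=_ -> step gives (2,0)='X' but target has '_' -> reject
  (1,1)=_ (3,0)=X (3,3)=X -> step reproduces the target at every cell -> ACCEPT
  (1,1)=X (3,0)=_ (3,3)=_ -> step gives (1,2)='_' but target has 'X' -> reject
  (1,1)=X (3,0)=_ (3,3)=X -> step gives (1,2)='_' but target has 'X' -> reject
  (1,1)=X (3,0)=X (3,3)=_ -> step gives (1,2)='_' but target has 'X' -> reject
  (1,1)=X (3,0)=X (3,3)=X -> step gives (1,2)='_' but target has 'X' -> reject
Unique solution: (1,1)=dead, (3,0)=live, (3,3)=live.
Check: live-neighbor counts of every cell in the completed generation 0:
5555
2335
4435
3334
5546
4334
Applying B3/S23 to generation 0 with these counts gives:
____
XXX_
__X_
XXX_
____
_XX_
which matches the target exactly.

Answer: ___X
X_X_
__XX
X__X
X___
XXXX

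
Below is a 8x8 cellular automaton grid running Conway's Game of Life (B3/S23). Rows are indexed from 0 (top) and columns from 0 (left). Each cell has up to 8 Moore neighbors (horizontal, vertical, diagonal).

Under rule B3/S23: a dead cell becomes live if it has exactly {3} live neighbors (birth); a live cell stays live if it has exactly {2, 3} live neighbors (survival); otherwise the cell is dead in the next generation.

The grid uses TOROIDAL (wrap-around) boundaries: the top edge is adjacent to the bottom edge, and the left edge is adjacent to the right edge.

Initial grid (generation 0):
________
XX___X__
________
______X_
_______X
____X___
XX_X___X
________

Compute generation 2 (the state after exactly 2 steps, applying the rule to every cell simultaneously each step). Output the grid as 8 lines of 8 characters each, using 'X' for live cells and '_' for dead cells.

Answer: ________
________
________
________
________
________
X______X
________

Derivation:
Simulating step by step:
Generation 0 (given above): 10 live cells
Generation 1: 3 live cells
________
________
________
________
________
_______X
X_______
X_______
Generation 2: 2 live cells
(generation 2 grid is the final answer)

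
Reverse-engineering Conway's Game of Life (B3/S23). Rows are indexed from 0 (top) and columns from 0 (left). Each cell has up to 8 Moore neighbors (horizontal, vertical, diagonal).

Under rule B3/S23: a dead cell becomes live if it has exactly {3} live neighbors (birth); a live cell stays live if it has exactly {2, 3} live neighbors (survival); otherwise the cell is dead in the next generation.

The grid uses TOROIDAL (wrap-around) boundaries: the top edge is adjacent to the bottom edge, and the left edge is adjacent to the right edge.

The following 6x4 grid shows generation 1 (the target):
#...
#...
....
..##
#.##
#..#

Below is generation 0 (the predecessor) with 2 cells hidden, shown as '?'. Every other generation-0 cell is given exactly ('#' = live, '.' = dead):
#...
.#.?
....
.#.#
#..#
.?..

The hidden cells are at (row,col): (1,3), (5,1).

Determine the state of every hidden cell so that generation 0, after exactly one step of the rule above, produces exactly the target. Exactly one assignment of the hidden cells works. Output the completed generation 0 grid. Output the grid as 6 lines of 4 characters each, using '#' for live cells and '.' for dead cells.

Hidden generation-0 cells (in order): (1,3), (5,1).
A hidden cell only influences target cells in its own 3x3 neighborhood. Try each of the 2^2 = 4 assignments, step the completed generation 0 forward once under B3/S23, and compare with the target:
  (1,3)=. (5,1)=. -> step gives (0,0)='.' but target has '#' -> reject
  (1,3)=. (5,1)=# -> step gives (0,1)='#' but target has '.' -> reject
  (1,3)=# (5,1)=. -> step reproduces the target at every cell -> ACCEPT
  (1,3)=# (5,1)=# -> step gives (0,1)='#' but target has '.' -> reject
Unique solution: (1,3)=live, (5,1)=dead.
Check: live-neighbor counts of every cell in the completed generation 0:
2222
3121
4242
4132
3232
3213
Applying B3/S23 to generation 0 with these counts gives:
#...
#...
....
..##
#.##
#..#
which matches the target exactly.

Answer: #...
.#.#
....
.#.#
#..#
....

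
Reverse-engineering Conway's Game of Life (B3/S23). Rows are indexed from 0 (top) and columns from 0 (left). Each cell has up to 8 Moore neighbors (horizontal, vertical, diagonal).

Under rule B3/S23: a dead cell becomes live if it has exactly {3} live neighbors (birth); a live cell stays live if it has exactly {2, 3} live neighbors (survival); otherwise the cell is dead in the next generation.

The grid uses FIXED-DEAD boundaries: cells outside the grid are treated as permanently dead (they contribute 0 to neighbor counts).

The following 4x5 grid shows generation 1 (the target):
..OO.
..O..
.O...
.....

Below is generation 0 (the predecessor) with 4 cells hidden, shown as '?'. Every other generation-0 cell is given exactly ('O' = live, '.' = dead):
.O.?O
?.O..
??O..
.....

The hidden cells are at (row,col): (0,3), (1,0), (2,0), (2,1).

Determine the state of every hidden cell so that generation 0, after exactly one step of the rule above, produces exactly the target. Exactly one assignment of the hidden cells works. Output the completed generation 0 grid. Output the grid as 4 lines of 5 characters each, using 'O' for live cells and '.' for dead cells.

Hidden generation-0 cells (in order): (0,3), (1,0), (2,0), (2,1).
A hidden cell only influences target cells in its own 3x3 neighborhood. Try each of the 2^4 = 16 assignments, step the completed generation 0 forward once under B3/S23, and compare with the target:
  (0,3)=. (1,0)=. (2,0)=. (2,1)=. -> step gives (0,2)='.' but target has 'O' -> reject
  (0,3)=. (1,0)=. (2,0)=. (2,1)=O -> step gives (0,2)='.' but target has 'O' -> reject
  (0,3)=. (1,0)=. (2,0)=O (2,1)=. -> step gives (0,2)='.' but target has 'O' -> reject
  (0,3)=. (1,0)=. (2,0)=O (2,1)=O -> step gives (0,2)='.' but target has 'O' -> reject
  (0,3)=. (1,0)=O (2,0)=. (2,1)=. -> step gives (0,1)='O' but target has '.' -> reject
  (0,3)=. (1,0)=O (2,0)=. (2,1)=O -> step gives (0,1)='O' but target has '.' -> reject
  (0,3)=. (1,0)=O (2,0)=O (2,1)=. -> step gives (0,1)='O' but target has '.' -> reject
  (0,3)=. (1,0)=O (2,0)=O (2,1)=O -> step gives (0,1)='O' but target has '.' -> reject
  (0,3)=O (1,0)=. (2,0)=. (2,1)=. -> step gives (1,1)='O' but target has '.' -> reject
  (0,3)=O (1,0)=. (2,0)=. (2,1)=O -> step gives (1,2)='.' but target has 'O' -> reject
  (0,3)=O (1,0)=. (2,0)=O (2,1)=. -> step reproduces the target at every cell -> ACCEPT
  (0,3)=O (1,0)=. (2,0)=O (2,1)=O -> step gives (1,0)='O' but target has '.' -> reject
  (0,3)=O (1,0)=O (2,0)=. (2,1)=. -> step gives (0,1)='O' but target has '.' -> reject
  (0,3)=O (1,0)=O (2,0)=. (2,1)=O -> step gives (0,1)='O' but target has '.' -> reject
  (0,3)=O (1,0)=O (2,0)=O (2,1)=. -> step gives (0,1)='O' but target has '.' -> reject
  (0,3)=O (1,0)=O (2,0)=O (2,1)=O -> step gives (0,1)='O' but target has '.' -> reject
Unique solution: (0,3)=live, (1,0)=dead, (2,0)=live, (2,1)=dead.
Check: live-neighbor counts of every cell in the completed generation 0:
11321
24342
03120
12110
Applying B3/S23 to generation 0 with these counts gives:
..OO.
..O..
.O...
.....
which matches the target exactly.

Answer: .O.OO
..O..
O.O..
.....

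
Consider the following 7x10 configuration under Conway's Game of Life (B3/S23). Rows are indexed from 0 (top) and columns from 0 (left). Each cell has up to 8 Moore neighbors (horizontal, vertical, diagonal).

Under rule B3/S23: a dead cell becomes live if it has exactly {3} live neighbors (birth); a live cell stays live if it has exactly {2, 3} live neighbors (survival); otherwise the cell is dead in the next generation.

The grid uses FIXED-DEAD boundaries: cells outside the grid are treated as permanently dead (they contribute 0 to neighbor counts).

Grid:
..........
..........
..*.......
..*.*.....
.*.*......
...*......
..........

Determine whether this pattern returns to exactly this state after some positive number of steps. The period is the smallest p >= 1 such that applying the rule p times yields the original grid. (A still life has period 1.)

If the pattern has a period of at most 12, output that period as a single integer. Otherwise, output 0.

Answer: 2

Derivation:
Simulating and comparing each generation to the original:
Gen 0 (original, given above): 6 live cells
Gen 1: 6 live cells, differs from original
Gen 2: 6 live cells, MATCHES original -> period = 2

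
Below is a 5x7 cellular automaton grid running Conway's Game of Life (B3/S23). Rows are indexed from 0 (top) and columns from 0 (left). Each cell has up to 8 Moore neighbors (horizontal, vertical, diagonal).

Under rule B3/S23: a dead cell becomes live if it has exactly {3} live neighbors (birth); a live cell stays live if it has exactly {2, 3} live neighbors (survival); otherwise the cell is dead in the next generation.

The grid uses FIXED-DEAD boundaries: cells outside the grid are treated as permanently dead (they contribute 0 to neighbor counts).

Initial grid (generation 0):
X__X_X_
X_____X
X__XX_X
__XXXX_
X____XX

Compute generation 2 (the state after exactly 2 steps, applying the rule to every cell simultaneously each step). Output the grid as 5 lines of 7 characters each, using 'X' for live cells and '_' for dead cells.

Answer: _______
XX_____
___X___
_X_X_XX
__X____

Derivation:
Simulating step by step:
Generation 0 (given above): 16 live cells
Generation 1: 12 live cells
_______
XX_X__X
_XX___X
_XX____
___X_XX
Generation 2: 8 live cells
(generation 2 grid is the final answer)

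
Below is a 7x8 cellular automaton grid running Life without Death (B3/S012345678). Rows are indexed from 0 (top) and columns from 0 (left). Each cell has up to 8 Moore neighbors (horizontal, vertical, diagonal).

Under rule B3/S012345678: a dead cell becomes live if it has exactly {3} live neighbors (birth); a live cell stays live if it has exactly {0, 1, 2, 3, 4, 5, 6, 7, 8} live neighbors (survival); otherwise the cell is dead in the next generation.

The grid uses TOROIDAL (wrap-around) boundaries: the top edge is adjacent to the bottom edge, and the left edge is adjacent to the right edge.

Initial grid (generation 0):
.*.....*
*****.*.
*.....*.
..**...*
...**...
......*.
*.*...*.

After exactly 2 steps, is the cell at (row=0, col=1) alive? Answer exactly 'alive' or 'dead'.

Answer: alive

Derivation:
Simulating step by step:
Generation 0 (given above): 19 live cells
Generation 1: 30 live cells
.*...***
*******.
*...***.
..***..*
..***...
...*.***
***...*.
Generation 2: 35 live cells
.*...***
*******.
*...***.
.****.**
..***..*
*..*.***
***.*.*.

Cell (0,1) at generation 2: 1 -> alive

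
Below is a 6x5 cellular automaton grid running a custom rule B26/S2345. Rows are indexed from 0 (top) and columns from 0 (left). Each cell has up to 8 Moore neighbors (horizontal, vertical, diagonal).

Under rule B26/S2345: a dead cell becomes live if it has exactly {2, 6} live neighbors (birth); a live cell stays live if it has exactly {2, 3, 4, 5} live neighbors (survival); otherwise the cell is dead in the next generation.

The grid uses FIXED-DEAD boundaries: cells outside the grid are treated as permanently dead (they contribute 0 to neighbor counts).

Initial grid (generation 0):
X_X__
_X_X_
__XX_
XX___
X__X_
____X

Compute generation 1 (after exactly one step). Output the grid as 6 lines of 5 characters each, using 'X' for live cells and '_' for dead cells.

Answer: __XX_
XX_XX
__XXX
XX__X
X_X_X
___X_

Derivation:
Simulating step by step:
Generation 0 (given above): 11 live cells
Generation 1: 16 live cells
(generation 1 grid is the final answer)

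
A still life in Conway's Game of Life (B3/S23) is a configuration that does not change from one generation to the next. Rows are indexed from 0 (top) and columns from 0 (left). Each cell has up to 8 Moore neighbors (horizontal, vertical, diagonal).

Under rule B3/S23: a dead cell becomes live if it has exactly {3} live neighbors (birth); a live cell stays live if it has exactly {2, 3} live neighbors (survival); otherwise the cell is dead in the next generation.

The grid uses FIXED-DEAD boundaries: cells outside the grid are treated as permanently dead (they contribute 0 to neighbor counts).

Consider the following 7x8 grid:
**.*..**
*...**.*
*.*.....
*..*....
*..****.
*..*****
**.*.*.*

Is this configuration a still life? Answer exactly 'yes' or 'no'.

Answer: no

Derivation:
Compute generation 1 and compare to generation 0 (given above):
Generation 1:
**..****
*.****.*
*..**...
*.**.*..
***....*
*......*
****.*.*
Cell (0,3) differs: gen0=1 vs gen1=0 -> NOT a still life.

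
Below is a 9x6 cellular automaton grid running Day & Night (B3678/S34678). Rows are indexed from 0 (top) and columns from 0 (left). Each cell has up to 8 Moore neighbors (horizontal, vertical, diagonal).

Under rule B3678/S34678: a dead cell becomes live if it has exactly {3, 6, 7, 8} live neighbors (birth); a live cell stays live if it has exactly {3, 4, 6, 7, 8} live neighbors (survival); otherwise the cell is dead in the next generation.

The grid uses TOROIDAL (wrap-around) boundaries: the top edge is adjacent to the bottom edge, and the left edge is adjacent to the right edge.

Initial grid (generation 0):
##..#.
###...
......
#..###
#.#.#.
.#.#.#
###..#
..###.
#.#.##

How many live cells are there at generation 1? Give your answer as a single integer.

Answer: 29

Derivation:
Simulating step by step:
Generation 0 (given above): 27 live cells
Generation 1: 29 live cells
.#...#
##...#
..###.
.#.###
#.#..#
#..#.#
##...#
.##.##
#.###.
Population at generation 1: 29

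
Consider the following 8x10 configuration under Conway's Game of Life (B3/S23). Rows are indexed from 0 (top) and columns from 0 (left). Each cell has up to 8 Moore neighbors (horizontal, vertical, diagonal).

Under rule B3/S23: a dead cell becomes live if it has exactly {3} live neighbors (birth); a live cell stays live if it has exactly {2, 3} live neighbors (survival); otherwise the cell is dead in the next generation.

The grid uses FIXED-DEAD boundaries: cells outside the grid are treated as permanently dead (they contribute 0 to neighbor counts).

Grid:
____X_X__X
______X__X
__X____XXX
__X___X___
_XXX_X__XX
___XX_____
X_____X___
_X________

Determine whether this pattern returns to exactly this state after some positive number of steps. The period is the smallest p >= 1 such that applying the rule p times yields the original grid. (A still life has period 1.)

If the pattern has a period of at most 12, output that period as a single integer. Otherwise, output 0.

Answer: 0

Derivation:
Simulating and comparing each generation to the original:
Gen 0 (original, given above): 22 live cells
Gen 1: 15 live cells, differs from original
Gen 2: 16 live cells, differs from original
Gen 3: 22 live cells, differs from original
Gen 4: 17 live cells, differs from original
Gen 5: 23 live cells, differs from original
Gen 6: 13 live cells, differs from original
Gen 7: 13 live cells, differs from original
Gen 8: 12 live cells, differs from original
Gen 9: 13 live cells, differs from original
Gen 10: 11 live cells, differs from original
Gen 11: 13 live cells, differs from original
Gen 12: 10 live cells, differs from original
No period found within 12 steps.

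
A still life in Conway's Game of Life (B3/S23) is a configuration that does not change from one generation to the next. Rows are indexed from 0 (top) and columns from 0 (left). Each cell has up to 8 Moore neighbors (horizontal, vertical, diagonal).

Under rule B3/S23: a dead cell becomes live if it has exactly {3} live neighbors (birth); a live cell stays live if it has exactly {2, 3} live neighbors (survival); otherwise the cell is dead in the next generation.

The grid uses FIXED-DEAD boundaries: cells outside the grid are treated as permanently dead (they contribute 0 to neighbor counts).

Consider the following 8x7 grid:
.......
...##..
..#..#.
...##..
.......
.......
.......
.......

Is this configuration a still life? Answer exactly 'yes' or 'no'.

Answer: yes

Derivation:
Compute generation 1 and compare to generation 0 (given above):
Generation 1:
.......
...##..
..#..#.
...##..
.......
.......
.......
.......
The grids are IDENTICAL -> still life.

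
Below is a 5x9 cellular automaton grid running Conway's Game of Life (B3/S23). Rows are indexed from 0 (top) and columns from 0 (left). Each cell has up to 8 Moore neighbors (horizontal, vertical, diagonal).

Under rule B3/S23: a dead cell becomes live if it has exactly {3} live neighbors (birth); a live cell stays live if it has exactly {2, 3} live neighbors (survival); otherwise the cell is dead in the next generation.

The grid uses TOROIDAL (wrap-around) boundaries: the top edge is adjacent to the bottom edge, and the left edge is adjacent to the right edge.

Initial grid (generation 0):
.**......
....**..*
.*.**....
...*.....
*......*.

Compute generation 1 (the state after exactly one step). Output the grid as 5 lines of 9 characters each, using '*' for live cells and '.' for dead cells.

Answer: **......*
**..**...
..**.*...
..***....
.**......

Derivation:
Simulating step by step:
Generation 0 (given above): 11 live cells
Generation 1: 15 live cells
(generation 1 grid is the final answer)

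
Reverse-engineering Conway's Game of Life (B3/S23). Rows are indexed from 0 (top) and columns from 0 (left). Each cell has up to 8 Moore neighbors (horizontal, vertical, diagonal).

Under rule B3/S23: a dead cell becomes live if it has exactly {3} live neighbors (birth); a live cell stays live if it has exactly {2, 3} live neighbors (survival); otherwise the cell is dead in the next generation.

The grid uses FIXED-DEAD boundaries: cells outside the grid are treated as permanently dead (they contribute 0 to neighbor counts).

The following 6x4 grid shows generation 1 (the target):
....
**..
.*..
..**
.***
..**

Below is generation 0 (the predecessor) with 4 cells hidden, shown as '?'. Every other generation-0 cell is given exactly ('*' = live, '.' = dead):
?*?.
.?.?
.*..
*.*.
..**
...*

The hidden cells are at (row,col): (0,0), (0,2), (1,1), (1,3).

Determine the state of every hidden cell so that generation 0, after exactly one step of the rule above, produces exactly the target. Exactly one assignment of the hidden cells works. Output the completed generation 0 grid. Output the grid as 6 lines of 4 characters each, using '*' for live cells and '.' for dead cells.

Hidden generation-0 cells (in order): (0,0), (0,2), (1,1), (1,3).
A hidden cell only influences target cells in its own 3x3 neighborhood. Try each of the 2^4 = 16 assignments, step the completed generation 0 forward once under B3/S23, and compare with the target:
  (0,0)=. (0,2)=. (1,1)=. (1,3)=. -> step gives (1,0)='.' but target has '*' -> reject
  (0,0)=. (0,2)=. (1,1)=. (1,3)=* -> step gives (1,0)='.' but target has '*' -> reject
  (0,0)=. (0,2)=. (1,1)=* (1,3)=. -> step gives (1,2)='*' but target has '.' -> reject
  (0,0)=. (0,2)=. (1,1)=* (1,3)=* -> step gives (0,2)='*' but target has '.' -> reject
  (0,0)=. (0,2)=* (1,1)=. (1,3)=. -> step gives (1,0)='.' but target has '*' -> reject
  (0,0)=. (0,2)=* (1,1)=. (1,3)=* -> step gives (0,2)='*' but target has '.' -> reject
  (0,0)=. (0,2)=* (1,1)=* (1,3)=. -> step gives (0,1)='*' but target has '.' -> reject
  (0,0)=. (0,2)=* (1,1)=* (1,3)=* -> step gives (0,1)='*' but target has '.' -> reject
  (0,0)=* (0,2)=. (1,1)=. (1,3)=. -> step reproduces the target at every cell -> ACCEPT
  (0,0)=* (0,2)=. (1,1)=. (1,3)=* -> step gives (1,2)='*' but target has '.' -> reject
  (0,0)=* (0,2)=. (1,1)=* (1,3)=. -> step gives (0,0)='*' but target has '.' -> reject
  (0,0)=* (0,2)=. (1,1)=* (1,3)=* -> step gives (0,0)='*' but target has '.' -> reject
  (0,0)=* (0,2)=* (1,1)=. (1,3)=. -> step gives (0,1)='*' but target has '.' -> reject
  (0,0)=* (0,2)=* (1,1)=. (1,3)=* -> step gives (0,1)='*' but target has '.' -> reject
  (0,0)=* (0,2)=* (1,1)=* (1,3)=. -> step gives (0,0)='*' but target has '.' -> reject
  (0,0)=* (0,2)=* (1,1)=* (1,3)=* -> step gives (0,0)='*' but target has '.' -> reject
Unique solution: (0,0)=live, (0,2)=dead, (1,1)=dead, (1,3)=dead.
Check: live-neighbor counts of every cell in the completed generation 0:
1110
3320
2221
1433
1333
0132
Applying B3/S23 to generation 0 with these counts gives:
....
**..
.*..
..**
.***
..**
which matches the target exactly.

Answer: **..
....
.*..
*.*.
..**
...*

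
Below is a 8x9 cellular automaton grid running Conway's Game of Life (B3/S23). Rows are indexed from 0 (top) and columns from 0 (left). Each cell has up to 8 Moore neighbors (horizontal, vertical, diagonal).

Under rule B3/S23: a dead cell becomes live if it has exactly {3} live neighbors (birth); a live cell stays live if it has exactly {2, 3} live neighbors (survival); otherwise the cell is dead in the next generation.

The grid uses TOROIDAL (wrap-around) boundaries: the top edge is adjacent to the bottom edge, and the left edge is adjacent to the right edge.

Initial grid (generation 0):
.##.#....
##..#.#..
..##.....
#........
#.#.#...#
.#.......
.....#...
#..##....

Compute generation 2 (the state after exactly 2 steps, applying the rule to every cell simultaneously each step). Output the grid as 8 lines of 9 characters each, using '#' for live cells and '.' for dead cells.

Answer: ..#......
..#.##...
#.###....
..##.....
.........
##......#
#...##...
.##..#...

Derivation:
Simulating step by step:
Generation 0 (given above): 19 live cells
Generation 1: 21 live cells
..#.#....
#...##...
#.##.....
#.#.....#
#.......#
##.......
....#....
.#####...
Generation 2: 19 live cells
(generation 2 grid is the final answer)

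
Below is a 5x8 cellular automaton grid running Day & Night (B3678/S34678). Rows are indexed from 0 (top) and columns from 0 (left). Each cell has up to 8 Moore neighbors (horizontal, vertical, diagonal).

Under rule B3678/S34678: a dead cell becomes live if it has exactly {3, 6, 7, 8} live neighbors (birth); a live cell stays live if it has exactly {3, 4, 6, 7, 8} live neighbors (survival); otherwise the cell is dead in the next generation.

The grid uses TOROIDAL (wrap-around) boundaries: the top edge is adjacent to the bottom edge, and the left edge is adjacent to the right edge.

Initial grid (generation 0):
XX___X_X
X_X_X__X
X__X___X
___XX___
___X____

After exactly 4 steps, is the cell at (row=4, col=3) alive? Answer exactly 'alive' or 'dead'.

Answer: alive

Derivation:
Simulating step by step:
Generation 0 (given above): 14 live cells
Generation 1: 19 live cells
XXXXX_XX
X__X____
XXXX___X
__XXX___
X_X_____
Generation 2: 17 live cells
X_XX___X
XXX___XX
XX______
_X_____X
XX_X_X__
Generation 3: 15 live cells
XX_XX___
XXXX____
X_____X_
XX______
_X__X_X_
Generation 4: 19 live cells
X_XXXX_X
X_XXX___
XX______
XX___X__
_X_X_X_X

Cell (4,3) at generation 4: 1 -> alive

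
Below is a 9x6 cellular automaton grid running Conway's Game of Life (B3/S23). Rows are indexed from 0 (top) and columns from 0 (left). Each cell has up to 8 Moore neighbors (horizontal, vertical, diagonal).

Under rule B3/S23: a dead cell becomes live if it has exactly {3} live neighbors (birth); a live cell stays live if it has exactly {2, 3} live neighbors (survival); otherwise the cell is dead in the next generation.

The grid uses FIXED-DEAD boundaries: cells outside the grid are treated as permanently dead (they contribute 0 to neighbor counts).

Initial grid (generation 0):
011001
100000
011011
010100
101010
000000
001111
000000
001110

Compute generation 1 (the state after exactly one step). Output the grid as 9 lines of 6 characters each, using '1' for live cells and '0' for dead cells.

Answer: 010000
100111
111110
100001
011100
011001
000110
000001
000100

Derivation:
Simulating step by step:
Generation 0 (given above): 20 live cells
Generation 1: 22 live cells
(generation 1 grid is the final answer)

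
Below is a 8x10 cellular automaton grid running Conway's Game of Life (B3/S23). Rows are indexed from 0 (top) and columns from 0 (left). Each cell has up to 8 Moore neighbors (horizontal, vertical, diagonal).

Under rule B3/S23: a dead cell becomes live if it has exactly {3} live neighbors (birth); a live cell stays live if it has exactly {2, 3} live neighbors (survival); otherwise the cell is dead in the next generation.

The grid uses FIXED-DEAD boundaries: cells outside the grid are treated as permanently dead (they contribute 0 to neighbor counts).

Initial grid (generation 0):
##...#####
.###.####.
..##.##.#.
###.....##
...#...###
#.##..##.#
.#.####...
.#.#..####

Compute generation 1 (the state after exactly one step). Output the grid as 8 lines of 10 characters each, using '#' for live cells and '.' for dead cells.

Answer: ##..##...#
#..#......
#....#....
.#..#.#...
#..#..#...
.#.......#
##.......#
...#..###.

Derivation:
Simulating step by step:
Generation 0 (given above): 45 live cells
Generation 1: 24 live cells
(generation 1 grid is the final answer)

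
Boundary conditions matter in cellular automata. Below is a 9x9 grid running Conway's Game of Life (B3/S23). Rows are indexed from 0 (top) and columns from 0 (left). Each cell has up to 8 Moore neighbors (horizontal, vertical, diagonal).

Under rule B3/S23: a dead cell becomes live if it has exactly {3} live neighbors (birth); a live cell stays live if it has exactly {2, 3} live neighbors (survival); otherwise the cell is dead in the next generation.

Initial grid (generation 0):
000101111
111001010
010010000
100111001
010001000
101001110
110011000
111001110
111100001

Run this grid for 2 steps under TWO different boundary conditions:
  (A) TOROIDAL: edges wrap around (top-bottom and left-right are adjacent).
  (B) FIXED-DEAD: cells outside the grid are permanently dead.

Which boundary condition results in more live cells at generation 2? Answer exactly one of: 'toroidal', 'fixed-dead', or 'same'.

Under TOROIDAL boundary, generation 2:
010100100
011101000
000001101
100110100
000010000
100010001
000111111
000101100
000001000
Population = 28

Under FIXED-DEAD boundary, generation 2:
100011011
100101001
000001110
100110100
000010000
100010000
000111100
000101010
000001010
Population = 28

Comparison: toroidal=28, fixed-dead=28 -> same

Answer: same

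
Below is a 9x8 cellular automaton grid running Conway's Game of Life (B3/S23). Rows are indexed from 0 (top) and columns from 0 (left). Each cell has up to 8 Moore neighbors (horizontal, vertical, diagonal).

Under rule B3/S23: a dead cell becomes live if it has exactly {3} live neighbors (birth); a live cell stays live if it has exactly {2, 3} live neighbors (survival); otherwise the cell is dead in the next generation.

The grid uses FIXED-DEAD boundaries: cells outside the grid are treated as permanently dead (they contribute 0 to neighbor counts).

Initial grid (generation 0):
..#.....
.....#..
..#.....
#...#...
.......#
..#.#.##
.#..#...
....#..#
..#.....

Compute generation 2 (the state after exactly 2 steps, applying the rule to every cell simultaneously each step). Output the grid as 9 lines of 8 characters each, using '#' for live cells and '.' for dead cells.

Simulating step by step:
Generation 0 (given above): 15 live cells
Generation 1: 12 live cells
........
........
........
........
...#.###
...#.###
....#.##
...#....
........
Generation 2: 7 live cells
(generation 2 grid is the final answer)

Answer: ........
........
........
......#.
.....#.#
...#....
...##..#
........
........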